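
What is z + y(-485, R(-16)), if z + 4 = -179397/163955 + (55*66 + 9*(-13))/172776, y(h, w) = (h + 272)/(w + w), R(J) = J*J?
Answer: -3317635339761/604319767040 ≈ -5.4899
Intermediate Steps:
R(J) = J**2
y(h, w) = (272 + h)/(2*w) (y(h, w) = (272 + h)/((2*w)) = (272 + h)*(1/(2*w)) = (272 + h)/(2*w))
z = -47909826159/9442496360 (z = -4 + (-179397/163955 + (55*66 + 9*(-13))/172776) = -4 + (-179397*1/163955 + (3630 - 117)*(1/172776)) = -4 + (-179397/163955 + 3513*(1/172776)) = -4 + (-179397/163955 + 1171/57592) = -4 - 10139840719/9442496360 = -47909826159/9442496360 ≈ -5.0739)
z + y(-485, R(-16)) = -47909826159/9442496360 + (272 - 485)/(2*((-16)**2)) = -47909826159/9442496360 + (1/2)*(-213)/256 = -47909826159/9442496360 + (1/2)*(1/256)*(-213) = -47909826159/9442496360 - 213/512 = -3317635339761/604319767040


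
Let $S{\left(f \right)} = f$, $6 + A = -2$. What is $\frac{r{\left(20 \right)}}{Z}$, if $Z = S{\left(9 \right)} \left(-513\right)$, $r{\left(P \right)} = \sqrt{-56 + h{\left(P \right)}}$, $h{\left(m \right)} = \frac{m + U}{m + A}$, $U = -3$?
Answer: $- \frac{i \sqrt{1965}}{27702} \approx - 0.0016002 i$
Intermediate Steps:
$A = -8$ ($A = -6 - 2 = -8$)
$h{\left(m \right)} = \frac{-3 + m}{-8 + m}$ ($h{\left(m \right)} = \frac{m - 3}{m - 8} = \frac{-3 + m}{-8 + m}$)
$r{\left(P \right)} = \sqrt{-56 + \frac{-3 + P}{-8 + P}}$
$Z = -4617$ ($Z = 9 \left(-513\right) = -4617$)
$\frac{r{\left(20 \right)}}{Z} = \frac{\sqrt{5} \sqrt{\frac{89 - 220}{-8 + 20}}}{-4617} = \sqrt{5} \sqrt{\frac{89 - 220}{12}} \left(- \frac{1}{4617}\right) = \sqrt{5} \sqrt{\frac{1}{12} \left(-131\right)} \left(- \frac{1}{4617}\right) = \sqrt{5} \sqrt{- \frac{131}{12}} \left(- \frac{1}{4617}\right) = \sqrt{5} \frac{i \sqrt{393}}{6} \left(- \frac{1}{4617}\right) = \frac{i \sqrt{1965}}{6} \left(- \frac{1}{4617}\right) = - \frac{i \sqrt{1965}}{27702}$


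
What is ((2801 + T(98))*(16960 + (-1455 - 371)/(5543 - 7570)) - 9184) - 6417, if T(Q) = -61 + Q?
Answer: 97538095921/2027 ≈ 4.8119e+7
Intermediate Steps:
((2801 + T(98))*(16960 + (-1455 - 371)/(5543 - 7570)) - 9184) - 6417 = ((2801 + (-61 + 98))*(16960 + (-1455 - 371)/(5543 - 7570)) - 9184) - 6417 = ((2801 + 37)*(16960 - 1826/(-2027)) - 9184) - 6417 = (2838*(16960 - 1826*(-1/2027)) - 9184) - 6417 = (2838*(16960 + 1826/2027) - 9184) - 6417 = (2838*(34379746/2027) - 9184) - 6417 = (97569719148/2027 - 9184) - 6417 = 97551103180/2027 - 6417 = 97538095921/2027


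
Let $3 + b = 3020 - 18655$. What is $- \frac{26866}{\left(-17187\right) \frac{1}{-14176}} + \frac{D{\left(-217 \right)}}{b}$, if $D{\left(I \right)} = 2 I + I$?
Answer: $- \frac{850822698953}{38395758} \approx -22159.0$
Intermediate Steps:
$D{\left(I \right)} = 3 I$
$b = -15638$ ($b = -3 + \left(3020 - 18655\right) = -3 - 15635 = -15638$)
$- \frac{26866}{\left(-17187\right) \frac{1}{-14176}} + \frac{D{\left(-217 \right)}}{b} = - \frac{26866}{\left(-17187\right) \frac{1}{-14176}} + \frac{3 \left(-217\right)}{-15638} = - \frac{26866}{\left(-17187\right) \left(- \frac{1}{14176}\right)} - - \frac{93}{2234} = - \frac{26866}{\frac{17187}{14176}} + \frac{93}{2234} = \left(-26866\right) \frac{14176}{17187} + \frac{93}{2234} = - \frac{380852416}{17187} + \frac{93}{2234} = - \frac{850822698953}{38395758}$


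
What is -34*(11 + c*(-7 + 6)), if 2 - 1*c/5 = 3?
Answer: -544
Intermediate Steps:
c = -5 (c = 10 - 5*3 = 10 - 15 = -5)
-34*(11 + c*(-7 + 6)) = -34*(11 - 5*(-7 + 6)) = -34*(11 - 5*(-1)) = -34*(11 + 5) = -34*16 = -544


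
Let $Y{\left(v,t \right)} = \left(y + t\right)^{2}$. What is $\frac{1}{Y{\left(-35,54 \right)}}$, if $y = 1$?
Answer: $\frac{1}{3025} \approx 0.00033058$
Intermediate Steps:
$Y{\left(v,t \right)} = \left(1 + t\right)^{2}$
$\frac{1}{Y{\left(-35,54 \right)}} = \frac{1}{\left(1 + 54\right)^{2}} = \frac{1}{55^{2}} = \frac{1}{3025}$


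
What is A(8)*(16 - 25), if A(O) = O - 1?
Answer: -63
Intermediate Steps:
A(O) = -1 + O
A(8)*(16 - 25) = (-1 + 8)*(16 - 25) = 7*(-9) = -63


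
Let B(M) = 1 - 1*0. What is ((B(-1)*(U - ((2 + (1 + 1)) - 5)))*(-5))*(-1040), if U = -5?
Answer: -20800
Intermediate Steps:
B(M) = 1 (B(M) = 1 + 0 = 1)
((B(-1)*(U - ((2 + (1 + 1)) - 5)))*(-5))*(-1040) = ((1*(-5 - ((2 + (1 + 1)) - 5)))*(-5))*(-1040) = ((1*(-5 - ((2 + 2) - 5)))*(-5))*(-1040) = ((1*(-5 - (4 - 5)))*(-5))*(-1040) = ((1*(-5 - 1*(-1)))*(-5))*(-1040) = ((1*(-5 + 1))*(-5))*(-1040) = ((1*(-4))*(-5))*(-1040) = -4*(-5)*(-1040) = 20*(-1040) = -20800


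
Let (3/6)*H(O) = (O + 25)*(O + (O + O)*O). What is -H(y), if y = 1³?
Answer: -156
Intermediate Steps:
y = 1
H(O) = 2*(25 + O)*(O + 2*O²) (H(O) = 2*((O + 25)*(O + (O + O)*O)) = 2*((25 + O)*(O + (2*O)*O)) = 2*((25 + O)*(O + 2*O²)) = 2*(25 + O)*(O + 2*O²))
-H(y) = -2*(25 + 2*1² + 51*1) = -2*(25 + 2*1 + 51) = -2*(25 + 2 + 51) = -2*78 = -1*156 = -156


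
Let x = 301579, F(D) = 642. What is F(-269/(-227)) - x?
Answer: -300937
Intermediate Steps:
F(-269/(-227)) - x = 642 - 1*301579 = 642 - 301579 = -300937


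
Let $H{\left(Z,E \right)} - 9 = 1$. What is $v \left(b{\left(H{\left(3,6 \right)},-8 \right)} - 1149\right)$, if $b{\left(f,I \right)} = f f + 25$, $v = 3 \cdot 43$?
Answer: $-132096$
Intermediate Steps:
$v = 129$
$H{\left(Z,E \right)} = 10$ ($H{\left(Z,E \right)} = 9 + 1 = 10$)
$b{\left(f,I \right)} = 25 + f^{2}$ ($b{\left(f,I \right)} = f^{2} + 25 = 25 + f^{2}$)
$v \left(b{\left(H{\left(3,6 \right)},-8 \right)} - 1149\right) = 129 \left(\left(25 + 10^{2}\right) - 1149\right) = 129 \left(\left(25 + 100\right) - 1149\right) = 129 \left(125 - 1149\right) = 129 \left(-1024\right) = -132096$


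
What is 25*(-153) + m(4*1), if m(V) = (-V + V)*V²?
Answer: -3825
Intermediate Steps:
m(V) = 0 (m(V) = 0*V² = 0)
25*(-153) + m(4*1) = 25*(-153) + 0 = -3825 + 0 = -3825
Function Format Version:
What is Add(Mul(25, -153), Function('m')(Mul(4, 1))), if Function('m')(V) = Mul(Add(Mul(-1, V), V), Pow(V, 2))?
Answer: -3825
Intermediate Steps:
Function('m')(V) = 0 (Function('m')(V) = Mul(0, Pow(V, 2)) = 0)
Add(Mul(25, -153), Function('m')(Mul(4, 1))) = Add(Mul(25, -153), 0) = Add(-3825, 0) = -3825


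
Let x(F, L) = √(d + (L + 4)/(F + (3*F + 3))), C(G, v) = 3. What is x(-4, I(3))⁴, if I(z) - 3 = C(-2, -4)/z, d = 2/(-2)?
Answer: 441/169 ≈ 2.6095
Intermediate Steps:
d = -1 (d = 2*(-½) = -1)
I(z) = 3 + 3/z
x(F, L) = √(-1 + (4 + L)/(3 + 4*F)) (x(F, L) = √(-1 + (L + 4)/(F + (3*F + 3))) = √(-1 + (4 + L)/(F + (3 + 3*F))) = √(-1 + (4 + L)/(3 + 4*F)))
x(-4, I(3))⁴ = (√((1 + (3 + 3/3) - 4*(-4))/(3 + 4*(-4))))⁴ = (√((1 + (3 + 3*(⅓)) + 16)/(3 - 16)))⁴ = (√((1 + (3 + 1) + 16)/(-13)))⁴ = (√(-(1 + 4 + 16)/13))⁴ = (√(-1/13*21))⁴ = (√(-21/13))⁴ = (I*√273/13)⁴ = 441/169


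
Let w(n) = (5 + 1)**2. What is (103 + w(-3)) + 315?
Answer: 454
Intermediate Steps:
w(n) = 36 (w(n) = 6**2 = 36)
(103 + w(-3)) + 315 = (103 + 36) + 315 = 139 + 315 = 454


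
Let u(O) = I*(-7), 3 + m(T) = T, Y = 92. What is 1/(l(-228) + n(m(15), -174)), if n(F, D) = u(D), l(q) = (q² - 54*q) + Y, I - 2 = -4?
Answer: 1/64402 ≈ 1.5527e-5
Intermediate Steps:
I = -2 (I = 2 - 4 = -2)
m(T) = -3 + T
u(O) = 14 (u(O) = -2*(-7) = 14)
l(q) = 92 + q² - 54*q (l(q) = (q² - 54*q) + 92 = 92 + q² - 54*q)
n(F, D) = 14
1/(l(-228) + n(m(15), -174)) = 1/((92 + (-228)² - 54*(-228)) + 14) = 1/((92 + 51984 + 12312) + 14) = 1/(64388 + 14) = 1/64402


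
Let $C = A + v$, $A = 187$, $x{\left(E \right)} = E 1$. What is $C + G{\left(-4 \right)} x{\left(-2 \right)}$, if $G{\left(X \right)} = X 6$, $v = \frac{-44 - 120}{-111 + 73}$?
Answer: $\frac{4547}{19} \approx 239.32$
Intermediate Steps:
$x{\left(E \right)} = E$
$v = \frac{82}{19}$ ($v = - \frac{164}{-38} = \left(-164\right) \left(- \frac{1}{38}\right) = \frac{82}{19} \approx 4.3158$)
$G{\left(X \right)} = 6 X$
$C = \frac{3635}{19}$ ($C = 187 + \frac{82}{19} = \frac{3635}{19} \approx 191.32$)
$C + G{\left(-4 \right)} x{\left(-2 \right)} = \frac{3635}{19} + 6 \left(-4\right) \left(-2\right) = \frac{3635}{19} - -48 = \frac{3635}{19} + 48 = \frac{4547}{19}$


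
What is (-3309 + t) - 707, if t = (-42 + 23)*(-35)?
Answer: -3351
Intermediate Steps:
t = 665 (t = -19*(-35) = 665)
(-3309 + t) - 707 = (-3309 + 665) - 707 = -2644 - 707 = -3351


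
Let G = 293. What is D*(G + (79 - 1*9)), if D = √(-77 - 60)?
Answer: 363*I*√137 ≈ 4248.8*I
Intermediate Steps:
D = I*√137 (D = √(-137) = I*√137 ≈ 11.705*I)
D*(G + (79 - 1*9)) = (I*√137)*(293 + (79 - 1*9)) = (I*√137)*(293 + (79 - 9)) = (I*√137)*(293 + 70) = (I*√137)*363 = 363*I*√137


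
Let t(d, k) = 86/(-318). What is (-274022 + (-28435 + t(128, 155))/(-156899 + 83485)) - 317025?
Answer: -3449592133807/5836413 ≈ -5.9105e+5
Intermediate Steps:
t(d, k) = -43/159 (t(d, k) = 86*(-1/318) = -43/159)
(-274022 + (-28435 + t(128, 155))/(-156899 + 83485)) - 317025 = (-274022 + (-28435 - 43/159)/(-156899 + 83485)) - 317025 = (-274022 - 4521208/159/(-73414)) - 317025 = (-274022 - 4521208/159*(-1/73414)) - 317025 = (-274022 + 2260604/5836413) - 317025 = -1599303302482/5836413 - 317025 = -3449592133807/5836413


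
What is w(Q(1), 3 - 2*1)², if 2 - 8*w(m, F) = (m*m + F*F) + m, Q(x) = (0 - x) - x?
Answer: 1/64 ≈ 0.015625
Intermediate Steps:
Q(x) = -2*x (Q(x) = -x - x = -2*x)
w(m, F) = ¼ - m/8 - F²/8 - m²/8 (w(m, F) = ¼ - ((m*m + F*F) + m)/8 = ¼ - ((m² + F²) + m)/8 = ¼ - ((F² + m²) + m)/8 = ¼ - (m + F² + m²)/8 = ¼ + (-m/8 - F²/8 - m²/8) = ¼ - m/8 - F²/8 - m²/8)
w(Q(1), 3 - 2*1)² = (¼ - (-1)/4 - (3 - 2*1)²/8 - (-2*1)²/8)² = (¼ - ⅛*(-2) - (3 - 2)²/8 - ⅛*(-2)²)² = (¼ + ¼ - ⅛*1² - ⅛*4)² = (¼ + ¼ - ⅛*1 - ½)² = (¼ + ¼ - ⅛ - ½)² = (-⅛)² = 1/64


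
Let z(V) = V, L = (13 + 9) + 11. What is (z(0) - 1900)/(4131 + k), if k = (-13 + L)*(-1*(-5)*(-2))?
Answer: -1900/3931 ≈ -0.48334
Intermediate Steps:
L = 33 (L = 22 + 11 = 33)
k = -200 (k = (-13 + 33)*(-1*(-5)*(-2)) = 20*(5*(-2)) = 20*(-10) = -200)
(z(0) - 1900)/(4131 + k) = (0 - 1900)/(4131 - 200) = -1900/3931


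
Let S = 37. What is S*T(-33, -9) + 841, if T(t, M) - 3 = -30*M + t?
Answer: 9721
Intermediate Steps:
T(t, M) = 3 + t - 30*M (T(t, M) = 3 + (-30*M + t) = 3 + (t - 30*M) = 3 + t - 30*M)
S*T(-33, -9) + 841 = 37*(3 - 33 - 30*(-9)) + 841 = 37*(3 - 33 + 270) + 841 = 37*240 + 841 = 8880 + 841 = 9721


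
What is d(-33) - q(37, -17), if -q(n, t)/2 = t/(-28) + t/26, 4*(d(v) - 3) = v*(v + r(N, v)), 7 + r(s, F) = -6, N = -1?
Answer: 34799/91 ≈ 382.41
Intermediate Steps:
r(s, F) = -13 (r(s, F) = -7 - 6 = -13)
d(v) = 3 + v*(-13 + v)/4 (d(v) = 3 + (v*(v - 13))/4 = 3 + (v*(-13 + v))/4 = 3 + v*(-13 + v)/4)
q(n, t) = -t/182 (q(n, t) = -2*(t/(-28) + t/26) = -2*(t*(-1/28) + t*(1/26)) = -2*(-t/28 + t/26) = -t/182)
d(-33) - q(37, -17) = (3 - 13/4*(-33) + (¼)*(-33)²) - (-1)*(-17)/182 = (3 + 429/4 + (¼)*1089) - 1*17/182 = (3 + 429/4 + 1089/4) - 17/182 = 765/2 - 17/182 = 34799/91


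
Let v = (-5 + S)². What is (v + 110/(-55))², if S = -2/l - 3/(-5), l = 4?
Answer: 4844401/10000 ≈ 484.44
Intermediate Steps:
S = ⅒ (S = -2/4 - 3/(-5) = -2*¼ - 3*(-⅕) = -½ + ⅗ = ⅒ ≈ 0.10000)
v = 2401/100 (v = (-5 + ⅒)² = (-49/10)² = 2401/100 ≈ 24.010)
(v + 110/(-55))² = (2401/100 + 110/(-55))² = (2401/100 + 110*(-1/55))² = (2401/100 - 2)² = (2201/100)² = 4844401/10000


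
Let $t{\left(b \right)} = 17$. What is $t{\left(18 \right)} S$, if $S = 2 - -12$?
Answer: $238$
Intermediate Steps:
$S = 14$ ($S = 2 + 12 = 14$)
$t{\left(18 \right)} S = 17 \cdot 14 = 238$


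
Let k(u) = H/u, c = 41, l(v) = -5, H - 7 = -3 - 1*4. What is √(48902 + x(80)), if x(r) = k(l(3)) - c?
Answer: 3*√5429 ≈ 221.05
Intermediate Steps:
H = 0 (H = 7 + (-3 - 1*4) = 7 + (-3 - 4) = 7 - 7 = 0)
k(u) = 0 (k(u) = 0/u = 0)
x(r) = -41 (x(r) = 0 - 1*41 = 0 - 41 = -41)
√(48902 + x(80)) = √(48902 - 41) = √48861 = 3*√5429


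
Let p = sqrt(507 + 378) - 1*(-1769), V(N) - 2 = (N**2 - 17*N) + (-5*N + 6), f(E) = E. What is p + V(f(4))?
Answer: 1705 + sqrt(885) ≈ 1734.7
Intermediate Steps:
V(N) = 8 + N**2 - 22*N (V(N) = 2 + ((N**2 - 17*N) + (-5*N + 6)) = 2 + ((N**2 - 17*N) + (6 - 5*N)) = 2 + (6 + N**2 - 22*N) = 8 + N**2 - 22*N)
p = 1769 + sqrt(885) (p = sqrt(885) + 1769 = 1769 + sqrt(885) ≈ 1798.7)
p + V(f(4)) = (1769 + sqrt(885)) + (8 + 4**2 - 22*4) = (1769 + sqrt(885)) + (8 + 16 - 88) = (1769 + sqrt(885)) - 64 = 1705 + sqrt(885)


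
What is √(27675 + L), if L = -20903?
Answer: 2*√1693 ≈ 82.292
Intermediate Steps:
√(27675 + L) = √(27675 - 20903) = √6772 = 2*√1693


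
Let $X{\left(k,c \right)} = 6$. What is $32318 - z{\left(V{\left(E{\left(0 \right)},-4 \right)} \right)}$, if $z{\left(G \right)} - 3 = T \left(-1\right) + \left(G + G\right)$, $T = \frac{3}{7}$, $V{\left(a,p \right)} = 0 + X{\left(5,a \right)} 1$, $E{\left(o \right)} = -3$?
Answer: $\frac{226124}{7} \approx 32303.0$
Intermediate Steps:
$V{\left(a,p \right)} = 6$ ($V{\left(a,p \right)} = 0 + 6 \cdot 1 = 0 + 6 = 6$)
$T = \frac{3}{7}$ ($T = 3 \cdot \frac{1}{7} = \frac{3}{7} \approx 0.42857$)
$z{\left(G \right)} = \frac{18}{7} + 2 G$ ($z{\left(G \right)} = 3 + \left(\frac{3}{7} \left(-1\right) + \left(G + G\right)\right) = 3 + \left(- \frac{3}{7} + 2 G\right) = \frac{18}{7} + 2 G$)
$32318 - z{\left(V{\left(E{\left(0 \right)},-4 \right)} \right)} = 32318 - \left(\frac{18}{7} + 2 \cdot 6\right) = 32318 - \left(\frac{18}{7} + 12\right) = 32318 - \frac{102}{7} = \frac{226124}{7}$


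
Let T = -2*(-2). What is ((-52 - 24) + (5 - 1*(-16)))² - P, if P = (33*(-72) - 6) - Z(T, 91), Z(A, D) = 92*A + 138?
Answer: 5913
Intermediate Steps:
T = 4
Z(A, D) = 138 + 92*A
P = -2888 (P = (33*(-72) - 6) - (138 + 92*4) = (-2376 - 6) - (138 + 368) = -2382 - 1*506 = -2382 - 506 = -2888)
((-52 - 24) + (5 - 1*(-16)))² - P = ((-52 - 24) + (5 - 1*(-16)))² - 1*(-2888) = (-76 + (5 + 16))² + 2888 = (-76 + 21)² + 2888 = (-55)² + 2888 = 3025 + 2888 = 5913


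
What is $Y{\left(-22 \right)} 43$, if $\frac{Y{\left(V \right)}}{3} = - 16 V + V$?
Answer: $42570$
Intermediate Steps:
$Y{\left(V \right)} = - 45 V$ ($Y{\left(V \right)} = 3 \left(- 16 V + V\right) = 3 \left(- 15 V\right) = - 45 V$)
$Y{\left(-22 \right)} 43 = \left(-45\right) \left(-22\right) 43 = 990 \cdot 43 = 42570$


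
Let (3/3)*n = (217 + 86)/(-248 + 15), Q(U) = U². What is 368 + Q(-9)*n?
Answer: 61201/233 ≈ 262.67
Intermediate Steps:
n = -303/233 (n = (217 + 86)/(-248 + 15) = 303/(-233) = 303*(-1/233) = -303/233 ≈ -1.3004)
368 + Q(-9)*n = 368 + (-9)²*(-303/233) = 368 + 81*(-303/233) = 368 - 24543/233 = 61201/233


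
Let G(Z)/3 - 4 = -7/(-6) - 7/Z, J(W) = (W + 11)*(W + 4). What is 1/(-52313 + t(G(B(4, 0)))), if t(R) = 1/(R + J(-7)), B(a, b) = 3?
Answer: -7/366193 ≈ -1.9116e-5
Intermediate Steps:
J(W) = (4 + W)*(11 + W) (J(W) = (11 + W)*(4 + W) = (4 + W)*(11 + W))
G(Z) = 31/2 - 21/Z (G(Z) = 12 + 3*(-7/(-6) - 7/Z) = 12 + 3*(-7*(-⅙) - 7/Z) = 12 + 3*(7/6 - 7/Z) = 12 + (7/2 - 21/Z) = 31/2 - 21/Z)
t(R) = 1/(-12 + R) (t(R) = 1/(R + (44 + (-7)² + 15*(-7))) = 1/(R + (44 + 49 - 105)) = 1/(R - 12) = 1/(-12 + R))
1/(-52313 + t(G(B(4, 0)))) = 1/(-52313 + 1/(-12 + (31/2 - 21/3))) = 1/(-52313 + 1/(-12 + (31/2 - 21*⅓))) = 1/(-52313 + 1/(-12 + (31/2 - 7))) = 1/(-52313 + 1/(-12 + 17/2)) = 1/(-52313 + 1/(-7/2)) = 1/(-52313 - 2/7) = 1/(-366193/7) = -7/366193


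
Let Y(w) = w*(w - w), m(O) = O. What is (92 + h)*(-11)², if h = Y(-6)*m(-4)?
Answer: 11132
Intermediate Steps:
Y(w) = 0 (Y(w) = w*0 = 0)
h = 0 (h = 0*(-4) = 0)
(92 + h)*(-11)² = (92 + 0)*(-11)² = 92*121 = 11132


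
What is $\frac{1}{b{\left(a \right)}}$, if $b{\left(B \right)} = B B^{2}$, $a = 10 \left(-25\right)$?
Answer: $- \frac{1}{15625000} \approx -6.4 \cdot 10^{-8}$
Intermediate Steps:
$a = -250$
$b{\left(B \right)} = B^{3}$
$\frac{1}{b{\left(a \right)}} = \frac{1}{\left(-250\right)^{3}} = \frac{1}{-15625000} = - \frac{1}{15625000}$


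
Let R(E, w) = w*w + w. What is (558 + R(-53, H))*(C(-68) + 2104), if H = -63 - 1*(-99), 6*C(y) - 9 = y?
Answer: 3957975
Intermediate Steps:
C(y) = 3/2 + y/6
H = 36 (H = -63 + 99 = 36)
R(E, w) = w + w² (R(E, w) = w² + w = w + w²)
(558 + R(-53, H))*(C(-68) + 2104) = (558 + 36*(1 + 36))*((3/2 + (⅙)*(-68)) + 2104) = (558 + 36*37)*((3/2 - 34/3) + 2104) = (558 + 1332)*(-59/6 + 2104) = 1890*(12565/6) = 3957975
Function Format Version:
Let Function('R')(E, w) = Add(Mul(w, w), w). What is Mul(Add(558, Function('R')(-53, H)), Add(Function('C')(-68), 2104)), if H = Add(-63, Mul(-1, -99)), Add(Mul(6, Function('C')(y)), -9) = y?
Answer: 3957975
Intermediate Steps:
Function('C')(y) = Add(Rational(3, 2), Mul(Rational(1, 6), y))
H = 36 (H = Add(-63, 99) = 36)
Function('R')(E, w) = Add(w, Pow(w, 2)) (Function('R')(E, w) = Add(Pow(w, 2), w) = Add(w, Pow(w, 2)))
Mul(Add(558, Function('R')(-53, H)), Add(Function('C')(-68), 2104)) = Mul(Add(558, Mul(36, Add(1, 36))), Add(Add(Rational(3, 2), Mul(Rational(1, 6), -68)), 2104)) = Mul(Add(558, Mul(36, 37)), Add(Add(Rational(3, 2), Rational(-34, 3)), 2104)) = Mul(Add(558, 1332), Add(Rational(-59, 6), 2104)) = Mul(1890, Rational(12565, 6)) = 3957975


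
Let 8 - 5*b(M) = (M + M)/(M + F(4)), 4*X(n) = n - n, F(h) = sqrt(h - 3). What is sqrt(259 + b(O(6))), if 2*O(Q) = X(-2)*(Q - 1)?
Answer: sqrt(6515)/5 ≈ 16.143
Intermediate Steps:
F(h) = sqrt(-3 + h)
X(n) = 0 (X(n) = (n - n)/4 = (1/4)*0 = 0)
O(Q) = 0 (O(Q) = (0*(Q - 1))/2 = (0*(-1 + Q))/2 = (1/2)*0 = 0)
b(M) = 8/5 - 2*M/(5*(1 + M)) (b(M) = 8/5 - (M + M)/(5*(M + sqrt(-3 + 4))) = 8/5 - 2*M/(5*(M + sqrt(1))) = 8/5 - 2*M/(5*(M + 1)) = 8/5 - 2*M/(5*(1 + M)))
sqrt(259 + b(O(6))) = sqrt(259 + 2*(4 + 3*0)/(5*(1 + 0))) = sqrt(259 + (2/5)*(4 + 0)/1) = sqrt(259 + (2/5)*1*4) = sqrt(259 + 8/5) = sqrt(1303/5) = sqrt(6515)/5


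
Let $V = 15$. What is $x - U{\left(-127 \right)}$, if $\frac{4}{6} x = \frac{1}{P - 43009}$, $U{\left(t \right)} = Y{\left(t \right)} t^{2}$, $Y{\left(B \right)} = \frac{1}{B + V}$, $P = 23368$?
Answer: $\frac{105596507}{733264} \approx 144.01$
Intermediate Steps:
$Y{\left(B \right)} = \frac{1}{15 + B}$ ($Y{\left(B \right)} = \frac{1}{B + 15} = \frac{1}{15 + B}$)
$U{\left(t \right)} = \frac{t^{2}}{15 + t}$
$x = - \frac{1}{13094}$ ($x = \frac{3}{2 \left(23368 - 43009\right)} = \frac{3}{2 \left(-19641\right)} = \frac{3}{2} \left(- \frac{1}{19641}\right) = - \frac{1}{13094} \approx -7.6371 \cdot 10^{-5}$)
$x - U{\left(-127 \right)} = - \frac{1}{13094} - \frac{\left(-127\right)^{2}}{15 - 127} = - \frac{1}{13094} - \frac{16129}{-112} = - \frac{1}{13094} - 16129 \left(- \frac{1}{112}\right) = - \frac{1}{13094} - - \frac{16129}{112} = - \frac{1}{13094} + \frac{16129}{112} = \frac{105596507}{733264}$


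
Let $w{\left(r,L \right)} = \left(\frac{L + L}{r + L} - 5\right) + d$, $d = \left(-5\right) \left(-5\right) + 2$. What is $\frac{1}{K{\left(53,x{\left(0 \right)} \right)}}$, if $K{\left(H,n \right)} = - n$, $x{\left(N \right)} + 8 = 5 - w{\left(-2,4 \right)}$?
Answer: $\frac{1}{29} \approx 0.034483$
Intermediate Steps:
$d = 27$ ($d = 25 + 2 = 27$)
$w{\left(r,L \right)} = 22 + \frac{2 L}{L + r}$ ($w{\left(r,L \right)} = \left(\frac{L + L}{r + L} - 5\right) + 27 = \left(\frac{2 L}{L + r} - 5\right) + 27 = \left(-5 + \frac{2 L}{L + r}\right) + 27 = 22 + \frac{2 L}{L + r}$)
$x{\left(N \right)} = -29$ ($x{\left(N \right)} = -8 + \left(5 - \frac{2 \left(11 \left(-2\right) + 12 \cdot 4\right)}{4 - 2}\right) = -8 + \left(5 - \frac{2 \left(-22 + 48\right)}{2}\right) = -8 + \left(5 - 2 \cdot \frac{1}{2} \cdot 26\right) = -8 + \left(5 - 26\right) = -8 - 21 = -29$)
$\frac{1}{K{\left(53,x{\left(0 \right)} \right)}} = \frac{1}{\left(-1\right) \left(-29\right)} = \frac{1}{29}$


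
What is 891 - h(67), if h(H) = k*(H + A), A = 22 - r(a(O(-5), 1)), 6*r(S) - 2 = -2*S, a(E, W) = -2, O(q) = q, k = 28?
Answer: -1573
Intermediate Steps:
r(S) = 1/3 - S/3 (r(S) = 1/3 + (-2*S)/6 = 1/3 - S/3)
A = 21 (A = 22 - (1/3 - 1/3*(-2)) = 22 - (1/3 + 2/3) = 22 - 1*1 = 22 - 1 = 21)
h(H) = 588 + 28*H (h(H) = 28*(H + 21) = 28*(21 + H) = 588 + 28*H)
891 - h(67) = 891 - (588 + 28*67) = 891 - (588 + 1876) = 891 - 1*2464 = 891 - 2464 = -1573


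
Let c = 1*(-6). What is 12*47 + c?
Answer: 558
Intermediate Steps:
c = -6
12*47 + c = 12*47 - 6 = 564 - 6 = 558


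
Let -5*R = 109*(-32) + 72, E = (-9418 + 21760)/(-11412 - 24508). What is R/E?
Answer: -12270272/6171 ≈ -1988.4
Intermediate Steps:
E = -6171/17960 (E = 12342/(-35920) = 12342*(-1/35920) = -6171/17960 ≈ -0.34360)
R = 3416/5 (R = -(109*(-32) + 72)/5 = -(-3488 + 72)/5 = -⅕*(-3416) = 3416/5 ≈ 683.20)
R/E = 3416/(5*(-6171/17960)) = (3416/5)*(-17960/6171) = -12270272/6171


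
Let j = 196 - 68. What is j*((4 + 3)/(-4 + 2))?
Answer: -448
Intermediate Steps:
j = 128
j*((4 + 3)/(-4 + 2)) = 128*((4 + 3)/(-4 + 2)) = 128*(7/(-2)) = 128*(7*(-½)) = 128*(-7/2) = -448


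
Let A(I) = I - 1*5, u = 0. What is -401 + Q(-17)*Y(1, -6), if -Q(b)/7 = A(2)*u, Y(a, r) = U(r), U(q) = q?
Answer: -401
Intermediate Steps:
Y(a, r) = r
A(I) = -5 + I (A(I) = I - 5 = -5 + I)
Q(b) = 0 (Q(b) = -7*(-5 + 2)*0 = -(-21)*0 = -7*0 = 0)
-401 + Q(-17)*Y(1, -6) = -401 + 0*(-6) = -401 + 0 = -401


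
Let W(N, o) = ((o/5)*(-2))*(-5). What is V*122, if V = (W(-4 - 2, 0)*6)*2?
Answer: 0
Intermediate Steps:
W(N, o) = 2*o (W(N, o) = ((o*(1/5))*(-2))*(-5) = ((o/5)*(-2))*(-5) = -2*o/5*(-5) = 2*o)
V = 0 (V = ((2*0)*6)*2 = (0*6)*2 = 0*2 = 0)
V*122 = 0*122 = 0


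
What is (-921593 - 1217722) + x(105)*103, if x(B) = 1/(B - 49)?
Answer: -119801537/56 ≈ -2.1393e+6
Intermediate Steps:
x(B) = 1/(-49 + B)
(-921593 - 1217722) + x(105)*103 = (-921593 - 1217722) + 103/(-49 + 105) = -2139315 + 103/56 = -119801537/56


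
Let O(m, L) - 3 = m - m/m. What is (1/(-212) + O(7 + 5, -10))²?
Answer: 8803089/44944 ≈ 195.87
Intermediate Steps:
O(m, L) = 2 + m (O(m, L) = 3 + (m - m/m) = 3 + (m - 1*1) = 3 + (m - 1) = 3 + (-1 + m) = 2 + m)
(1/(-212) + O(7 + 5, -10))² = (1/(-212) + (2 + (7 + 5)))² = (-1/212 + (2 + 12))² = (-1/212 + 14)² = (2967/212)² = 8803089/44944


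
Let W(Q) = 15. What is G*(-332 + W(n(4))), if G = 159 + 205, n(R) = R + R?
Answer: -115388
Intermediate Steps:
n(R) = 2*R
G = 364
G*(-332 + W(n(4))) = 364*(-332 + 15) = 364*(-317) = -115388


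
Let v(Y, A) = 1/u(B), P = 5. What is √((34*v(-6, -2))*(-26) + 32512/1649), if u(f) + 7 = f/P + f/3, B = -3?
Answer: 2*√153985115643/70907 ≈ 11.068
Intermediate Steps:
u(f) = -7 + 8*f/15 (u(f) = -7 + (f/5 + f/3) = -7 + 8*f/15)
v(Y, A) = -5/43 (v(Y, A) = 1/(-7 + (8/15)*(-3)) = 1/(-7 - 8/5) = 1/(-43/5) = -5/43)
√((34*v(-6, -2))*(-26) + 32512/1649) = √((34*(-5/43))*(-26) + 32512/1649) = √(-170/43*(-26) + 32512*(1/1649)) = √(4420/43 + 32512/1649) = √(8686596/70907) = 2*√153985115643/70907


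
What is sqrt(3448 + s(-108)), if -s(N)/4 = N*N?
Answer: 2*I*sqrt(10802) ≈ 207.87*I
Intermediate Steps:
s(N) = -4*N**2 (s(N) = -4*N*N = -4*N**2)
sqrt(3448 + s(-108)) = sqrt(3448 - 4*(-108)**2) = sqrt(3448 - 4*11664) = sqrt(3448 - 46656) = sqrt(-43208) = 2*I*sqrt(10802)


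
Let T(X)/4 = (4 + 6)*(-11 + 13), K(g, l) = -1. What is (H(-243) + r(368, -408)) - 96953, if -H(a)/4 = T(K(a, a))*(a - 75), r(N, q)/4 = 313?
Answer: 6059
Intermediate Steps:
T(X) = 80 (T(X) = 4*((4 + 6)*(-11 + 13)) = 4*(10*2) = 4*20 = 80)
r(N, q) = 1252 (r(N, q) = 4*313 = 1252)
H(a) = 24000 - 320*a (H(a) = -320*(a - 75) = -320*(-75 + a) = -4*(-6000 + 80*a) = 24000 - 320*a)
(H(-243) + r(368, -408)) - 96953 = ((24000 - 320*(-243)) + 1252) - 96953 = ((24000 + 77760) + 1252) - 96953 = (101760 + 1252) - 96953 = 103012 - 96953 = 6059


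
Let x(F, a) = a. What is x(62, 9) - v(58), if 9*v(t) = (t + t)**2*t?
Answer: -780367/9 ≈ -86708.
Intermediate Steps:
v(t) = 4*t**3/9 (v(t) = ((t + t)**2*t)/9 = ((2*t)**2*t)/9 = ((4*t**2)*t)/9 = (4*t**3)/9 = 4*t**3/9)
x(62, 9) - v(58) = 9 - 4*58**3/9 = 9 - 4*195112/9 = 9 - 1*780448/9 = 9 - 780448/9 = -780367/9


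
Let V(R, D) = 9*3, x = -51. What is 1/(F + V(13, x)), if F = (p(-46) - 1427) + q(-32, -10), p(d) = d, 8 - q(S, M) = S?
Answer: -1/1406 ≈ -0.00071124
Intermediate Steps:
q(S, M) = 8 - S
V(R, D) = 27
F = -1433 (F = (-46 - 1427) + (8 - 1*(-32)) = -1473 + (8 + 32) = -1473 + 40 = -1433)
1/(F + V(13, x)) = 1/(-1433 + 27) = 1/(-1406) = -1/1406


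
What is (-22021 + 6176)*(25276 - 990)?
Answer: -384811670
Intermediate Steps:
(-22021 + 6176)*(25276 - 990) = -15845*24286 = -384811670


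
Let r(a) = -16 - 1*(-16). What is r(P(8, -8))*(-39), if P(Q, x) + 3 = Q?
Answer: 0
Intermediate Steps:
P(Q, x) = -3 + Q
r(a) = 0 (r(a) = -16 + 16 = 0)
r(P(8, -8))*(-39) = 0*(-39) = 0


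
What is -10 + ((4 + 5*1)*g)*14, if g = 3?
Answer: 368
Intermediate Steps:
-10 + ((4 + 5*1)*g)*14 = -10 + ((4 + 5*1)*3)*14 = -10 + ((4 + 5)*3)*14 = -10 + (9*3)*14 = -10 + 27*14 = -10 + 378 = 368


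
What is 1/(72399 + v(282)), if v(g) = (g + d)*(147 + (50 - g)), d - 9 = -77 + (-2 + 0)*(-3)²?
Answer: 1/55739 ≈ 1.7941e-5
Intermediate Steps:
d = -86 (d = 9 + (-77 + (-2 + 0)*(-3)²) = 9 + (-77 - 2*9) = 9 + (-77 - 18) = 9 - 95 = -86)
v(g) = (-86 + g)*(197 - g) (v(g) = (g - 86)*(147 + (50 - g)) = (-86 + g)*(197 - g))
1/(72399 + v(282)) = 1/(72399 + (-16942 - 1*282² + 283*282)) = 1/(72399 + (-16942 - 1*79524 + 79806)) = 1/(72399 + (-16942 - 79524 + 79806)) = 1/(72399 - 16660) = 1/55739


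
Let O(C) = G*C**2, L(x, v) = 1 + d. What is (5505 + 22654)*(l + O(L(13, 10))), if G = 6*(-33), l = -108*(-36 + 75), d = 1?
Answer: -140907636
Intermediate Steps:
l = -4212 (l = -108*39 = -4212)
G = -198
L(x, v) = 2 (L(x, v) = 1 + 1 = 2)
O(C) = -198*C**2
(5505 + 22654)*(l + O(L(13, 10))) = (5505 + 22654)*(-4212 - 198*2**2) = 28159*(-4212 - 198*4) = 28159*(-4212 - 792) = 28159*(-5004) = -140907636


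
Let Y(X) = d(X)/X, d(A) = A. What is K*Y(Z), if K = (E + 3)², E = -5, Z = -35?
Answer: 4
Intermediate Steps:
Y(X) = 1 (Y(X) = X/X = 1)
K = 4 (K = (-5 + 3)² = (-2)² = 4)
K*Y(Z) = 4*1 = 4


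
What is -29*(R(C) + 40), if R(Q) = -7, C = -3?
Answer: -957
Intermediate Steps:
-29*(R(C) + 40) = -29*(-7 + 40) = -29*33 = -957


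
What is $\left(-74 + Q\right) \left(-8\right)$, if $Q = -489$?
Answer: $4504$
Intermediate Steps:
$\left(-74 + Q\right) \left(-8\right) = \left(-74 - 489\right) \left(-8\right) = \left(-563\right) \left(-8\right) = 4504$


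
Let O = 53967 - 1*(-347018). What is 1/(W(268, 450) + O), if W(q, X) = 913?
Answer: 1/401898 ≈ 2.4882e-6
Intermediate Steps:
O = 400985 (O = 53967 + 347018 = 400985)
1/(W(268, 450) + O) = 1/(913 + 400985) = 1/401898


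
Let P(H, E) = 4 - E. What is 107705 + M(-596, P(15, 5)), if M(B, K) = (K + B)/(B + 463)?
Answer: 14325362/133 ≈ 1.0771e+5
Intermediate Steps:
M(B, K) = (B + K)/(463 + B)
107705 + M(-596, P(15, 5)) = 107705 + (-596 + (4 - 1*5))/(463 - 596) = 107705 + (-596 + (4 - 5))/(-133) = 107705 - (-596 - 1)/133 = 107705 - 1/133*(-597) = 107705 + 597/133 = 14325362/133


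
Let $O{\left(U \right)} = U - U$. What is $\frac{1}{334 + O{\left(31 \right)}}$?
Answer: $\frac{1}{334} \approx 0.002994$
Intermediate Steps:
$O{\left(U \right)} = 0$
$\frac{1}{334 + O{\left(31 \right)}} = \frac{1}{334 + 0} = \frac{1}{334}$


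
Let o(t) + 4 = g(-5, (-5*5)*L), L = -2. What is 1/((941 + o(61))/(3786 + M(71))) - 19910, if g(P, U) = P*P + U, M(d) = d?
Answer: -20145063/1012 ≈ -19906.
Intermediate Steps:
g(P, U) = U + P² (g(P, U) = P² + U = U + P²)
o(t) = 71 (o(t) = -4 + (-5*5*(-2) + (-5)²) = -4 + (-25*(-2) + 25) = -4 + (50 + 25) = -4 + 75 = 71)
1/((941 + o(61))/(3786 + M(71))) - 19910 = 1/((941 + 71)/(3786 + 71)) - 19910 = 1/(1012/3857) - 19910 = 3857/1012 - 19910 = -20145063/1012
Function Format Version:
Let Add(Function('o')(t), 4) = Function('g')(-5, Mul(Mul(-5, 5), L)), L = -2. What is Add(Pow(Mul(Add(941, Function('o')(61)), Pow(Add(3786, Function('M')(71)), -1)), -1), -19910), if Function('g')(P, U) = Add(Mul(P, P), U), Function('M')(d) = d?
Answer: Rational(-20145063, 1012) ≈ -19906.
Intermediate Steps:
Function('g')(P, U) = Add(U, Pow(P, 2)) (Function('g')(P, U) = Add(Pow(P, 2), U) = Add(U, Pow(P, 2)))
Function('o')(t) = 71 (Function('o')(t) = Add(-4, Add(Mul(Mul(-5, 5), -2), Pow(-5, 2))) = Add(-4, Add(Mul(-25, -2), 25)) = Add(-4, Add(50, 25)) = Add(-4, 75) = 71)
Add(Pow(Mul(Add(941, Function('o')(61)), Pow(Add(3786, Function('M')(71)), -1)), -1), -19910) = Add(Pow(Mul(Add(941, 71), Pow(Add(3786, 71), -1)), -1), -19910) = Add(Pow(Mul(1012, Pow(3857, -1)), -1), -19910) = Add(Pow(Mul(1012, Rational(1, 3857)), -1), -19910) = Add(Pow(Rational(1012, 3857), -1), -19910) = Add(Rational(3857, 1012), -19910) = Rational(-20145063, 1012)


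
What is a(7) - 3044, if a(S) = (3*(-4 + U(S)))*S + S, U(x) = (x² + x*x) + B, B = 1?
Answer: -1042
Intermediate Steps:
U(x) = 1 + 2*x² (U(x) = (x² + x*x) + 1 = (x² + x²) + 1 = 2*x² + 1 = 1 + 2*x²)
a(S) = S + S*(-9 + 6*S²) (a(S) = (3*(-4 + (1 + 2*S²)))*S + S = (3*(-3 + 2*S²))*S + S = (-9 + 6*S²)*S + S = S*(-9 + 6*S²) + S = S + S*(-9 + 6*S²))
a(7) - 3044 = (-8*7 + 6*7³) - 3044 = (-56 + 6*343) - 3044 = (-56 + 2058) - 3044 = 2002 - 3044 = -1042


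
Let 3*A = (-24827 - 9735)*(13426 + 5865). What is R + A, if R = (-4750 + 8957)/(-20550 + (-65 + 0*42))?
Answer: -1963536172993/8835 ≈ -2.2225e+8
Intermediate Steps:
A = -666735542/3 (A = ((-24827 - 9735)*(13426 + 5865))/3 = (-34562*19291)/3 = (⅓)*(-666735542) = -666735542/3 ≈ -2.2225e+8)
R = -601/2945 (R = 4207/(-20550 + (-65 + 0)) = 4207/(-20550 - 65) = 4207/(-20615) = 4207*(-1/20615) = -601/2945 ≈ -0.20407)
R + A = -601/2945 - 666735542/3 = -1963536172993/8835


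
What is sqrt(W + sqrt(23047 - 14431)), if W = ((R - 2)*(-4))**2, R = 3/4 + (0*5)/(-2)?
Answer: sqrt(25 + 2*sqrt(2154)) ≈ 10.855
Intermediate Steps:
R = 3/4 (R = 3*(1/4) + 0*(-1/2) = 3/4 + 0 = 3/4 ≈ 0.75000)
W = 25 (W = ((3/4 - 2)*(-4))**2 = (-5/4*(-4))**2 = 5**2 = 25)
sqrt(W + sqrt(23047 - 14431)) = sqrt(25 + sqrt(23047 - 14431)) = sqrt(25 + sqrt(8616)) = sqrt(25 + 2*sqrt(2154))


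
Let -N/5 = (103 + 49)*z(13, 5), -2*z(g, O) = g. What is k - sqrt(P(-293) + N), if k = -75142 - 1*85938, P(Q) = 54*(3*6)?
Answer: -161080 - 2*sqrt(1478) ≈ -1.6116e+5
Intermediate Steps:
z(g, O) = -g/2
P(Q) = 972 (P(Q) = 54*18 = 972)
k = -161080 (k = -75142 - 85938 = -161080)
N = 4940 (N = -5*(103 + 49)*(-1/2*13) = -760*(-13)/2 = -5*(-988) = 4940)
k - sqrt(P(-293) + N) = -161080 - sqrt(972 + 4940) = -161080 - sqrt(5912) = -161080 - 2*sqrt(1478)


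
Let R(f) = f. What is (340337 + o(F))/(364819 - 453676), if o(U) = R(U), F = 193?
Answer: -113510/29619 ≈ -3.8323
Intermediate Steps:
o(U) = U
(340337 + o(F))/(364819 - 453676) = (340337 + 193)/(364819 - 453676) = 340530/(-88857) = 340530*(-1/88857) = -113510/29619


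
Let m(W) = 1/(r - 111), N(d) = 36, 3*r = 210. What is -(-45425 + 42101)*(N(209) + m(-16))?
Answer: 4902900/41 ≈ 1.1958e+5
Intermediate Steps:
r = 70 (r = (⅓)*210 = 70)
m(W) = -1/41 (m(W) = 1/(70 - 111) = 1/(-41) = -1/41)
-(-45425 + 42101)*(N(209) + m(-16)) = -(-45425 + 42101)*(36 - 1/41) = -(-3324)*1475/41 = -1*(-4902900/41) = 4902900/41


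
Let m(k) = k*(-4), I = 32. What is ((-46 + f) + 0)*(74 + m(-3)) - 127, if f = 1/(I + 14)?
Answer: -93866/23 ≈ -4081.1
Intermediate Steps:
f = 1/46 (f = 1/(32 + 14) = 1/46 ≈ 0.021739)
m(k) = -4*k
((-46 + f) + 0)*(74 + m(-3)) - 127 = ((-46 + 1/46) + 0)*(74 - 4*(-3)) - 127 = (-2115/46 + 0)*(74 + 12) - 127 = -2115/46*86 - 127 = -90945/23 - 127 = -93866/23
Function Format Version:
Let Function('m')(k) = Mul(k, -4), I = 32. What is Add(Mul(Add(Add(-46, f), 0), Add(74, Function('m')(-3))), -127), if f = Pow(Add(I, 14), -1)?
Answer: Rational(-93866, 23) ≈ -4081.1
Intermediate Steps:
f = Rational(1, 46) (f = Pow(Add(32, 14), -1) = Pow(46, -1) = Rational(1, 46) ≈ 0.021739)
Function('m')(k) = Mul(-4, k)
Add(Mul(Add(Add(-46, f), 0), Add(74, Function('m')(-3))), -127) = Add(Mul(Add(Add(-46, Rational(1, 46)), 0), Add(74, Mul(-4, -3))), -127) = Add(Mul(Add(Rational(-2115, 46), 0), Add(74, 12)), -127) = Add(Mul(Rational(-2115, 46), 86), -127) = Add(Rational(-90945, 23), -127) = Rational(-93866, 23)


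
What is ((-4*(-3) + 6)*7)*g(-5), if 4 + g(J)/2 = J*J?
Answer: 5292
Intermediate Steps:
g(J) = -8 + 2*J**2 (g(J) = -8 + 2*(J*J) = -8 + 2*J**2)
((-4*(-3) + 6)*7)*g(-5) = ((-4*(-3) + 6)*7)*(-8 + 2*(-5)**2) = ((12 + 6)*7)*(-8 + 2*25) = (18*7)*(-8 + 50) = 126*42 = 5292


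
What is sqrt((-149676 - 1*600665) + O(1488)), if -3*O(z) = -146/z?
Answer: I*sqrt(103835184418)/372 ≈ 866.22*I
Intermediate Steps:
O(z) = 146/(3*z) (O(z) = -(-146)/(3*z) = 146/(3*z))
sqrt((-149676 - 1*600665) + O(1488)) = sqrt((-149676 - 1*600665) + (146/3)/1488) = sqrt((-149676 - 600665) + (146/3)*(1/1488)) = sqrt(-750341 + 73/2232) = sqrt(-1674761039/2232) = I*sqrt(103835184418)/372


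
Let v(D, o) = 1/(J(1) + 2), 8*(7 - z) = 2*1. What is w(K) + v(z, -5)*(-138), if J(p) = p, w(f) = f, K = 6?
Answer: -40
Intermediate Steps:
z = 27/4 (z = 7 - 1/4 = 7 - ⅛*2 = 7 - ¼ = 27/4 ≈ 6.7500)
v(D, o) = ⅓ (v(D, o) = 1/(1 + 2) = 1/3 = ⅓)
w(K) + v(z, -5)*(-138) = 6 + (⅓)*(-138) = 6 - 46 = -40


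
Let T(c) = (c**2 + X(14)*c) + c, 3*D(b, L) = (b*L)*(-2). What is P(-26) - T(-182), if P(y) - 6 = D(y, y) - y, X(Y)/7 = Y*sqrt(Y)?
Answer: -100082/3 + 17836*sqrt(14) ≈ 33376.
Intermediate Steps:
X(Y) = 7*Y**(3/2) (X(Y) = 7*(Y*sqrt(Y)) = 7*Y**(3/2))
D(b, L) = -2*L*b/3 (D(b, L) = ((b*L)*(-2))/3 = ((L*b)*(-2))/3 = (-2*L*b)/3 = -2*L*b/3)
T(c) = c + c**2 + 98*c*sqrt(14) (T(c) = (c**2 + (7*14**(3/2))*c) + c = (c**2 + (7*(14*sqrt(14)))*c) + c = (c**2 + (98*sqrt(14))*c) + c = (c**2 + 98*c*sqrt(14)) + c = c + c**2 + 98*c*sqrt(14))
P(y) = 6 - y - 2*y**2/3 (P(y) = 6 + (-2*y*y/3 - y) = 6 + (-2*y**2/3 - y) = 6 + (-y - 2*y**2/3) = 6 - y - 2*y**2/3)
P(-26) - T(-182) = (6 - 1*(-26) - 2/3*(-26)**2) - (-182)*(1 - 182 + 98*sqrt(14)) = (6 + 26 - 2/3*676) - (-182)*(-181 + 98*sqrt(14)) = (6 + 26 - 1352/3) - (32942 - 17836*sqrt(14)) = -1256/3 + (-32942 + 17836*sqrt(14)) = -100082/3 + 17836*sqrt(14)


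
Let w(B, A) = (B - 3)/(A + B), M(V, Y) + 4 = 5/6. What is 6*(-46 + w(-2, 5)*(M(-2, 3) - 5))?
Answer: -583/3 ≈ -194.33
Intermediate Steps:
M(V, Y) = -19/6 (M(V, Y) = -4 + 5/6 = -4 + 5*(⅙) = -4 + ⅚ = -19/6)
w(B, A) = (-3 + B)/(A + B)
6*(-46 + w(-2, 5)*(M(-2, 3) - 5)) = 6*(-46 + ((-3 - 2)/(5 - 2))*(-19/6 - 5)) = 6*(-46 + (-5/3)*(-49/6)) = 6*(-46 + ((⅓)*(-5))*(-49/6)) = 6*(-46 - 5/3*(-49/6)) = 6*(-46 + 245/18) = 6*(-583/18) = -583/3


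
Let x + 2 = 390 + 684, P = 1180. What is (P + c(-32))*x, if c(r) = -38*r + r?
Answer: 2534208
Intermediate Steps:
c(r) = -37*r
x = 1072 (x = -2 + (390 + 684) = -2 + 1074 = 1072)
(P + c(-32))*x = (1180 - 37*(-32))*1072 = (1180 + 1184)*1072 = 2364*1072 = 2534208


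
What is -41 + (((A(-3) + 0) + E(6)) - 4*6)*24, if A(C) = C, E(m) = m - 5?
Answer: -665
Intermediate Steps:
E(m) = -5 + m
-41 + (((A(-3) + 0) + E(6)) - 4*6)*24 = -41 + (((-3 + 0) + (-5 + 6)) - 4*6)*24 = -41 + ((-3 + 1) - 24)*24 = -41 + (-2 - 24)*24 = -41 - 26*24 = -41 - 624 = -665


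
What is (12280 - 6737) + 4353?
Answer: 9896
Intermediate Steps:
(12280 - 6737) + 4353 = 5543 + 4353 = 9896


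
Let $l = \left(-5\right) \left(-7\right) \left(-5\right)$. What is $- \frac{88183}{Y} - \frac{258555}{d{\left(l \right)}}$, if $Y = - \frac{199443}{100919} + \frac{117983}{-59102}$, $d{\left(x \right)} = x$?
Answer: $\frac{19634159225516183}{829297229705} \approx 23676.0$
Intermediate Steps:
$l = -175$ ($l = 35 \left(-5\right) = -175$)
$Y = - \frac{23694206563}{5964514738}$ ($Y = \left(-199443\right) \frac{1}{100919} + 117983 \left(- \frac{1}{59102}\right) = - \frac{199443}{100919} - \frac{117983}{59102} = - \frac{23694206563}{5964514738} \approx -3.9725$)
$- \frac{88183}{Y} - \frac{258555}{d{\left(l \right)}} = - \frac{88183}{- \frac{23694206563}{5964514738}} - \frac{258555}{-175} = \left(-88183\right) \left(- \frac{5964514738}{23694206563}\right) - - \frac{51711}{35} = \frac{525968803141054}{23694206563} + \frac{51711}{35} = \frac{19634159225516183}{829297229705}$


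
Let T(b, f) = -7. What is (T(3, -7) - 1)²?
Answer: 64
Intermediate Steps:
(T(3, -7) - 1)² = (-7 - 1)² = (-8)² = 64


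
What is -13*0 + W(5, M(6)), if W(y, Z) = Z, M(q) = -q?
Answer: -6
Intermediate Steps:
-13*0 + W(5, M(6)) = -13*0 - 1*6 = 0 - 6 = -6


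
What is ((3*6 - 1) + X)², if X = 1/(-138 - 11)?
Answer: 6411024/22201 ≈ 288.77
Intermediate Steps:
X = -1/149 (X = 1/(-149) = -1/149 ≈ -0.0067114)
((3*6 - 1) + X)² = ((3*6 - 1) - 1/149)² = ((18 - 1) - 1/149)² = (17 - 1/149)² = (2532/149)² = 6411024/22201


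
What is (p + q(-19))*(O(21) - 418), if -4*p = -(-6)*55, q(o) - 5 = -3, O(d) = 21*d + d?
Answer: -3542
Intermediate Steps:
O(d) = 22*d
q(o) = 2 (q(o) = 5 - 3 = 2)
p = -165/2 (p = -(-1)*(-6*55)/4 = -(-1)*(-330)/4 = -¼*330 = -165/2 ≈ -82.500)
(p + q(-19))*(O(21) - 418) = (-165/2 + 2)*(22*21 - 418) = -161*(462 - 418)/2 = -161/2*44 = -3542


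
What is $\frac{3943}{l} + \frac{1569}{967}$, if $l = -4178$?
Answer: $\frac{2742401}{4040126} \approx 0.67879$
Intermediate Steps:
$\frac{3943}{l} + \frac{1569}{967} = \frac{3943}{-4178} + \frac{1569}{967} = 3943 \left(- \frac{1}{4178}\right) + 1569 \cdot \frac{1}{967} = - \frac{3943}{4178} + \frac{1569}{967} = \frac{2742401}{4040126}$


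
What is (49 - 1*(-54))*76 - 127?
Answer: 7701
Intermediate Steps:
(49 - 1*(-54))*76 - 127 = (49 + 54)*76 - 127 = 103*76 - 127 = 7828 - 127 = 7701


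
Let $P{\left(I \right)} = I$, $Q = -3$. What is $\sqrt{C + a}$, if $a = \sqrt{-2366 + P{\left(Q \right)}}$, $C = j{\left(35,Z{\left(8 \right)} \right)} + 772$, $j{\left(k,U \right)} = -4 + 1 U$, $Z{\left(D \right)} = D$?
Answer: $\sqrt{776 + i \sqrt{2369}} \approx 27.87 + 0.87319 i$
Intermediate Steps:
$j{\left(k,U \right)} = -4 + U$
$C = 776$ ($C = \left(-4 + 8\right) + 772 = 4 + 772 = 776$)
$a = i \sqrt{2369}$ ($a = \sqrt{-2366 - 3} = \sqrt{-2369} = i \sqrt{2369} \approx 48.672 i$)
$\sqrt{C + a} = \sqrt{776 + i \sqrt{2369}}$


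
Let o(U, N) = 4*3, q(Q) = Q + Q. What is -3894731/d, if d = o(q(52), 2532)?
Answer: -3894731/12 ≈ -3.2456e+5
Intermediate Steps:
q(Q) = 2*Q
o(U, N) = 12
d = 12
-3894731/d = -3894731/12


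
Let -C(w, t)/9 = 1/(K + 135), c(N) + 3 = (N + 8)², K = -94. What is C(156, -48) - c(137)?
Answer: -861911/41 ≈ -21022.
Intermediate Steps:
c(N) = -3 + (8 + N)² (c(N) = -3 + (N + 8)² = -3 + (8 + N)²)
C(w, t) = -9/41 (C(w, t) = -9/(-94 + 135) = -9/41)
C(156, -48) - c(137) = -9/41 - (-3 + (8 + 137)²) = -9/41 - (-3 + 145²) = -9/41 - (-3 + 21025) = -9/41 - 1*21022 = -9/41 - 21022 = -861911/41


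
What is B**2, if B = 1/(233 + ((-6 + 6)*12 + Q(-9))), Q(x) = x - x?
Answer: 1/54289 ≈ 1.8420e-5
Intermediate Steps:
Q(x) = 0
B = 1/233 (B = 1/(233 + ((-6 + 6)*12 + 0)) = 1/(233 + (0*12 + 0)) = 1/(233 + (0 + 0)) = 1/(233 + 0) = 1/233 ≈ 0.0042918)
B**2 = (1/233)**2 = 1/54289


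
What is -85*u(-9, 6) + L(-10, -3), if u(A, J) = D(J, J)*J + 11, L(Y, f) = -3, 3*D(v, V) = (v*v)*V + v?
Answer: -38678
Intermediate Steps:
D(v, V) = v/3 + V*v²/3 (D(v, V) = ((v*v)*V + v)/3 = (v²*V + v)/3 = (V*v² + v)/3 = (v + V*v²)/3 = v/3 + V*v²/3)
u(A, J) = 11 + J²*(1 + J²)/3 (u(A, J) = (J*(1 + J*J)/3)*J + 11 = (J*(1 + J²)/3)*J + 11 = J²*(1 + J²)/3 + 11 = 11 + J²*(1 + J²)/3)
-85*u(-9, 6) + L(-10, -3) = -85*(11 + (⅓)*6² + (⅓)*6⁴) - 3 = -85*(11 + (⅓)*36 + (⅓)*1296) - 3 = -85*(11 + 12 + 432) - 3 = -85*455 - 3 = -38675 - 3 = -38678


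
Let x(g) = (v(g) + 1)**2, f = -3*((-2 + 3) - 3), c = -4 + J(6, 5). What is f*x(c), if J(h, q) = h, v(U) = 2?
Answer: 54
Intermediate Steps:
c = 2 (c = -4 + 6 = 2)
f = 6 (f = -3*(1 - 3) = -3*(-2) = 6)
x(g) = 9 (x(g) = (2 + 1)**2 = 3**2 = 9)
f*x(c) = 6*9 = 54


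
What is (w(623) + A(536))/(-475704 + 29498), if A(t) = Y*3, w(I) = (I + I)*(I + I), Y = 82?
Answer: -776381/223103 ≈ -3.4799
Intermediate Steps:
w(I) = 4*I² (w(I) = (2*I)*(2*I) = 4*I²)
A(t) = 246 (A(t) = 82*3 = 246)
(w(623) + A(536))/(-475704 + 29498) = (4*623² + 246)/(-475704 + 29498) = (4*388129 + 246)/(-446206) = (1552516 + 246)*(-1/446206) = 1552762*(-1/446206) = -776381/223103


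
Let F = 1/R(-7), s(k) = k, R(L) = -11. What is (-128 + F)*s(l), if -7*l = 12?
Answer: 16908/77 ≈ 219.58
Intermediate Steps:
l = -12/7 (l = -1/7*12 = -12/7 ≈ -1.7143)
F = -1/11 (F = 1/(-11) = -1/11 ≈ -0.090909)
(-128 + F)*s(l) = (-128 - 1/11)*(-12/7) = -1409/11*(-12/7) = 16908/77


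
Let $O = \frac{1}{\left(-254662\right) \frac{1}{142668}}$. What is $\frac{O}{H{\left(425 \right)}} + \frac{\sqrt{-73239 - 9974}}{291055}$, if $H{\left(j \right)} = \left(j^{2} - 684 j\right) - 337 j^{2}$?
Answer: $\frac{11889}{1294122251950} + \frac{i \sqrt{83213}}{291055} \approx 9.1869 \cdot 10^{-9} + 0.00099111 i$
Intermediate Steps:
$H{\left(j \right)} = - 684 j - 336 j^{2}$
$O = - \frac{71334}{127331}$ ($O = \frac{1}{\left(-254662\right) \frac{1}{142668}} = \frac{1}{- \frac{127331}{71334}} = - \frac{71334}{127331} \approx -0.56022$)
$\frac{O}{H{\left(425 \right)}} + \frac{\sqrt{-73239 - 9974}}{291055} = - \frac{71334}{127331 \left(\left(-12\right) 425 \left(57 + 28 \cdot 425\right)\right)} + \frac{\sqrt{-73239 - 9974}}{291055} = - \frac{71334}{127331 \left(\left(-12\right) 425 \left(57 + 11900\right)\right)} + \sqrt{-83213} \cdot \frac{1}{291055} = - \frac{71334}{127331 \left(\left(-12\right) 425 \cdot 11957\right)} + i \sqrt{83213} \cdot \frac{1}{291055} = - \frac{71334}{127331 \left(-60980700\right)} + \frac{i \sqrt{83213}}{291055} = \left(- \frac{71334}{127331}\right) \left(- \frac{1}{60980700}\right) + \frac{i \sqrt{83213}}{291055} = \frac{11889}{1294122251950} + \frac{i \sqrt{83213}}{291055}$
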